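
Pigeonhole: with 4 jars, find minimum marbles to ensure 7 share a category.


Pigeonhole: to guarantee k in one of n categories, need (k-1)×n + 1.
k = 7, n = 4
Minimum = (7-1) × 4 + 1 = 6 × 4 + 1

25


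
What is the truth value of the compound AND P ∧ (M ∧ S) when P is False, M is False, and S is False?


P = False, M = False, S = False
Step 1: M ∧ S = False AND False = False
Step 2: P ∧ False = False AND False = False
AND is true only when ALL operands are true.

False


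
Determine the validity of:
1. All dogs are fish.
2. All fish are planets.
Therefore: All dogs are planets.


Premise 1: All dogs are fish.
Premise 2: All fish are planets.
Conclusion: All dogs are planets.
Barbara syllogism (AAA-1): All A are B, All B are C → All A are C.
Middle term (fish) distributed in premise 2.

Valid


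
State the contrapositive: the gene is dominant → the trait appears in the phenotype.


Original: If the gene is dominant, then the trait appears in the phenotype
Contrapositive: If ¬Q, then ¬P
Negate Q: not (the trait appears in the phenotype)
Negate P: not (the gene is dominant)

If not (the trait appears in the phenotype), then not (the gene is dominant).


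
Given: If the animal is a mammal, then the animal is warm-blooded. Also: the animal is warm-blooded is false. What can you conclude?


Modus tollens: P → Q, ¬Q ⊢ ¬P
P: the animal is a mammal
Q: the animal is warm-blooded
We have P → Q and Q is false.
By modus tollens, P must be false.

It is not the case that the animal is a mammal


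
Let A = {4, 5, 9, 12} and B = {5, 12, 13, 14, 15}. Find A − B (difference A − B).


A = {4, 5, 9, 12}
B = {5, 12, 13, 14, 15}
Operation: difference A − B
In A but not B: 4, 9

{4, 9}


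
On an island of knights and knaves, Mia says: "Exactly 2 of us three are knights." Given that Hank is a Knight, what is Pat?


Mia claims exactly 2 knights among Mia, Hank, Pat.
Given: Hank is a Knight.

Case 1: Mia is a Knight (tells truth)
  Then exactly 2 of the three are knights.
  Counting Mia, Hank: 2 knight(s) so far. Need 0 more → Pat = Knave.
Case 2: Mia is a Knave (lies)
  Then the count is NOT 2.
  If Pat = Knight, count = 2 = 2 → claim would be true, contradicts lie.
  If Pat = Knave, count = 1 ≠ 2 → lie confirmed ✓

Pat is a Knave.

Knave


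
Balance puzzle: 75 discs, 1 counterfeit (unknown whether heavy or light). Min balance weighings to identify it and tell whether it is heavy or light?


Let n = 75. 150 possibilities (n discs × lighter/heavier); each weighing has 3 outcomes.
Bound for k weighings: say the first weighing puts j discs on each pan. If it tips, the 2j weighed discs remain suspects (each with a known direction) and k-1 weighings give 3^(k-1) outcomes; 3^(k-1) is odd, so 2j ≤ 3^(k-1) - 1. If it balances, the n - 2j unweighed discs remain with direction unknown: 2(n - 2j) ≤ 3^(k-1) - 1 by the same parity argument. Adding, n ≤ (3^(k-1) - 1) + (3^(k-1) - 1)/2 = (3^k - 3)/2, and the classical three-group strategy achieves this (3 discs in 2 weighings, 12 in 3, 39 in 4, 120 in 5).
So we need the smallest k with (3^k - 3)/2 ≥ 75.
k = 4: (3^4 - 3)/2 = 39 < 75 ✗
k = 5: (3^5 - 3)/2 = 120 ≥ 75 ✓

5


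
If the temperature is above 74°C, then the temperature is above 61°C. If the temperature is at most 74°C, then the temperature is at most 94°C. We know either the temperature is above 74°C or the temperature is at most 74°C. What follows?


Constructive dilemma: (P → Q) ∧ (R → S), P ∨ R ⊢ Q ∨ S
Premise 1: the temperature is above 74°C → the temperature is above 61°C
Premise 2: the temperature is at most 74°C → the temperature is at most 94°C
Premise 3: the temperature is above 74°C ∨ the temperature is at most 74°C
Case 1: Assuming the temperature is above 74°C, then by Premise 1, the temperature is above 61°C.
Case 2: Assuming the temperature is at most 74°C, then by Premise 2, the temperature is at most 94°C.
Since one of the temperature is above 74°C or the temperature is at most 74°C must hold, we get the temperature is above 61°C or the temperature is at most 94°C.

The temperature is above 61°C or the temperature is at most 94°C.


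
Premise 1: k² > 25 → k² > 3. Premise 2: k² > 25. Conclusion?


Modus ponens: P → Q, P ⊢ Q
P: k² > 25
Q: k² > 3
We have P → Q and P is true.
By modus ponens, Q must be true.

k² > 3


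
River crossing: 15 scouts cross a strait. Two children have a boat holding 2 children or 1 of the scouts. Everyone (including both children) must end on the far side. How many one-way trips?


Per crossing of one of the scouts: children→, one←, one of the scouts→, one← = 4 trips
15 × 4 = 60, + 1 final children→ = 61
Minimum trips = 61

61


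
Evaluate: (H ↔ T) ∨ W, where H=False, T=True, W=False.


H = False, T = True, W = False
Expression: (H ↔ T) ∨ W
Step 1: H ↔ T = (False iff True) (true when values match) = False
Step 2: (False) ∨ W = False OR False = False

False


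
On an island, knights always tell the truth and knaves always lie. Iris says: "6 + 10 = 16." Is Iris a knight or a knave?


Statement: "6 + 10 = 16."
Actual: 6 + 10 = 16
Claimed: 16
Statement is TRUE → Iris tells the truth → Knight

Knight


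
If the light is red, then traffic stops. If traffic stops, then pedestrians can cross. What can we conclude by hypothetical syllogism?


Hypothetical syllogism: P → Q, Q → R ⊢ P → R
Premise 1: the light is red → traffic stops
Premise 2: traffic stops → pedestrians can cross
Chain the implications: the middle term (traffic stops) links the two.
Conclusion: If the light is red, then pedestrians can cross.

If the light is red, then pedestrians can cross.


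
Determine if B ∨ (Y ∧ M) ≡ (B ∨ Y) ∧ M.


Expression 1: B ∨ (Y ∧ M)
Expression 2: (B ∨ Y) ∧ M
Truth table (B Y M | Expr1 Expr2):
  T T T |   T     T
  T T F |   T     F   ← differ
  T F T |   T     T
  T F F |   T     F   ← differ
  F T T |   T     T
  F T F |   F     F
  F F T |   F     F
  F F F |   F     F
Counterexample: B=T, Y=T, M=F gives Expr1 = T but Expr2 = F, so the expressions are NOT logically equivalent.

No


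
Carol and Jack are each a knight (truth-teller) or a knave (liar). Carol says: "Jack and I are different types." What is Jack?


Carol says: "Jack and I are different types."
Case 1: Carol is a Knight (truth-teller)
  Statement is true → they ARE different → Jack is a Knave
Case 2: Carol is a Knave (liar)
  Statement is false → they are NOT different → Jack is a Knave
In both cases, Jack is a Knave.

Knave


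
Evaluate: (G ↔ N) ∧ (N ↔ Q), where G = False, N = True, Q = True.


G = False, N = True, Q = True
Step 1: G ↔ N is true when G and N have the same value. Result: False
Step 2: N ↔ Q is true when N and Q have the same value. Result: True
Step 3: False ∧ True = False

False


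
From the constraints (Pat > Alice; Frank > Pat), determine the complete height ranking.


Constraints: Pat > Alice; Frank > Pat
Method: at each step, the next-highest is the one remaining person who never appears on the smaller side of a constraint between remaining people.
  Step 1: remaining {Pat, Frank, Alice}; on the smaller side: {Pat, Alice} → Frank is next (Frank > Pat).
  Step 2: remaining {Pat, Alice}; on the smaller side: {Alice} → Pat is next (Pat > Alice).
  Step 3: only Alice remains → lowest.
Final ranking (highest to lowest):

Frank > Pat > Alice


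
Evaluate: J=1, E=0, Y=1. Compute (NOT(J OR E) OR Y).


J OR E = 1
NOT(1) = 0
0 OR 1 = 1

1


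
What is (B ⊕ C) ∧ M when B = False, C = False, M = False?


B = False, C = False, M = False
Step 1: B ⊕ C = False XOR False = False
Step 2: False ∧ M = False AND False = False
XOR true when exactly one of B,C is true; then AND with M.

False


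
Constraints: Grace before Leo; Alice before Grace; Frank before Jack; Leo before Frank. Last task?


Constraints: Grace before Leo; Alice before Grace; Frank before Jack; Leo before Frank
The last task can have nothing scheduled after it, so it must never appear on the left of a 'before'.
Tasks appearing before some other task: Grace, Alice, Frank, Leo.
The only task not in that list is Jack → it is last.

Jack


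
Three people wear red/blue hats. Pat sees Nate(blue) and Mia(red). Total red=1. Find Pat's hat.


Total red = 1, seen red = 1
Own red = 1 - 1 = 0
Pat's hat is blue.

blue


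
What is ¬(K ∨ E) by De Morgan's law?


De Morgan's law: ¬(P ∨ Q) ≡ ¬P ∧ ¬Q
¬(K ∨ E) = ¬K ∧ ¬E

¬K ∧ ¬E


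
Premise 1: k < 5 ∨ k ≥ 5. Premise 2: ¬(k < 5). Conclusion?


Disjunctive syllogism: P ∨ Q, ¬P ⊢ Q
Disjunction: k < 5 ∨ k ≥ 5
We know it is not the case that k < 5.
By disjunctive syllogism, the other disjunct must be true.

k ≥ 5


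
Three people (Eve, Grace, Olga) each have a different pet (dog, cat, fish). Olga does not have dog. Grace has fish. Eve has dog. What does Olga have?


From clues:
  Eve → dog
  Grace → fish
By elimination, Olga gets the remaining.

cat


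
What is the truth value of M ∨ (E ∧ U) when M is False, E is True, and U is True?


M = False, E = True, U = True
Step 1: E ∧ U = True AND True = True
Step 2: M ∨ True = False OR True = True
AND evaluated first (higher precedence); then OR applied.

True


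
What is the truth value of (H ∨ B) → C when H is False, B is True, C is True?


H = False, B = True, C = True
Step 1: H ∨ B = False OR True = True
Step 2: (True) → C: false only when antecedent=True and C=False.
Result: True

True


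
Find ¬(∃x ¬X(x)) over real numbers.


Original: ∃x ¬X(x)
Rule: ¬∀→∃, ¬∃→∀, negate predicate.
Negation: ∀x X(x)

∀x X(x)


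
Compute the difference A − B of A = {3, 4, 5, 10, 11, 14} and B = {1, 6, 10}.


A = {3, 4, 5, 10, 11, 14}
B = {1, 6, 10}
Operation: difference A − B
In A but not B: 3, 4, 5, 11, 14

{3, 4, 5, 11, 14}


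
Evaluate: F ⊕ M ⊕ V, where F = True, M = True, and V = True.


F = True, M = True, V = True
Step 1: F ⊕ M = True XOR True = False
Step 2: False ⊕ V = False XOR True = True
XOR is true when an odd number of operands are true.

True


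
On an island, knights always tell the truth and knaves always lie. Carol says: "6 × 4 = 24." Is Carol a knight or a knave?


Statement: "6 × 4 = 24."
Actual: 6 × 4 = 24
Claimed: 24
Statement is TRUE → Carol tells the truth → Knight

Knight


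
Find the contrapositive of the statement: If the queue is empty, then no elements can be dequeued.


Original: If the queue is empty, then no elements can be dequeued
Contrapositive: If ¬Q, then ¬P
Negate Q: not (no elements can be dequeued)
Negate P: not (the queue is empty)

If not (no elements can be dequeued), then not (the queue is empty).


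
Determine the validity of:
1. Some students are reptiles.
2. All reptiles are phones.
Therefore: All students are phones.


Premise 1: Some students are reptiles.
Premise 2: All reptiles are phones.
Conclusion: All students are phones.
Fallacy: illicit minor. The minor term (students) is distributed in the conclusion ('All students ...') but undistributed in its premise ('Some students are reptiles' doesn't cover all students).
Only 'Some students are phones' follows, not 'All'.

Invalid


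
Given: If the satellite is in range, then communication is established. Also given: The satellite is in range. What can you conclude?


Modus ponens: P → Q, P ⊢ Q
P: the satellite is in range
Q: communication is established
We have P → Q and P is true.
By modus ponens, Q must be true.

Communication is established


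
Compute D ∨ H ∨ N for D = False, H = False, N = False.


D = False, H = False, N = False
Step 1: D ∨ H = False OR False = False
Step 2: False ∨ N = False OR False = False
OR is true when at least one operand is true.

False


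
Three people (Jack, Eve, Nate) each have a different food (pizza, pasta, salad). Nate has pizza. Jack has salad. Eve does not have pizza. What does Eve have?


From clues:
  Nate → pizza
  Jack → salad
By elimination, Eve gets the remaining.

pasta


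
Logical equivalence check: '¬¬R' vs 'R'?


Expression 1: ¬¬R
Expression 2: R
Truth table (R | Expr1 Expr2):
  T |   T     T
  F |   F     F
All 2 rows agree, so the expressions are logically equivalent.

Yes


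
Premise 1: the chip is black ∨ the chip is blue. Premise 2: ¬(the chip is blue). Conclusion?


Disjunctive syllogism: P ∨ Q, ¬P ⊢ Q
Disjunction: the chip is black ∨ the chip is blue
We know it is not the case that the chip is blue.
By disjunctive syllogism, the other disjunct must be true.

The chip is black


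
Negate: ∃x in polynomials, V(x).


Original: ∃x V(x)
Rule: ¬∀→∃, ¬∃→∀, negate predicate.
Negation: ∀x ¬V(x)

∀x ¬V(x)


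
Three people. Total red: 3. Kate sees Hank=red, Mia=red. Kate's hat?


Total red = 3, seen red = 2
Own red = 3 - 2 = 1
Kate's hat is red.

red


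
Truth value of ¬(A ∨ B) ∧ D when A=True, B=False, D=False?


A = True, B = False, D = False
Expression: ¬(A ∨ B) ∧ D
Step 1: A ∨ B = True OR False = True
Step 2: ¬(A ∨ B) = NOT True = False
Step 3: (False) ∧ D = False AND False = False

False


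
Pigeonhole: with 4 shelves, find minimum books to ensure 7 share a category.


Pigeonhole: to guarantee k in one of n categories, need (k-1)×n + 1.
k = 7, n = 4
Minimum = (7-1) × 4 + 1 = 6 × 4 + 1

25


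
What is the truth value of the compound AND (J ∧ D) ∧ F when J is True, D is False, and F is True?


J = True, D = False, F = True
Step 1: J ∧ D = True AND False = False
Step 2: False ∧ F = False AND True = False
AND is true only when ALL operands are true.

False


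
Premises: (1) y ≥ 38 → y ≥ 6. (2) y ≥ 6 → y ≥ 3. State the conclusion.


Hypothetical syllogism: P → Q, Q → R ⊢ P → R
Premise 1: y ≥ 38 → y ≥ 6
Premise 2: y ≥ 6 → y ≥ 3
Chain the implications: the middle term (y ≥ 6) links the two.
Conclusion: If y ≥ 38, then y ≥ 3.

If y ≥ 38, then y ≥ 3.


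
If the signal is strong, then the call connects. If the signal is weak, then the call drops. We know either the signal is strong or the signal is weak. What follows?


Constructive dilemma: (P → Q) ∧ (R → S), P ∨ R ⊢ Q ∨ S
Premise 1: the signal is strong → the call connects
Premise 2: the signal is weak → the call drops
Premise 3: the signal is strong ∨ the signal is weak
Case 1: Assuming the signal is strong, then by Premise 1, the call connects.
Case 2: Assuming the signal is weak, then by Premise 2, the call drops.
Since one of the signal is strong or the signal is weak must hold, we get the call connects or the call drops.

The call connects or the call drops.


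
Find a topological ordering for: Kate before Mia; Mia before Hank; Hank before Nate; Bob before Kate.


Constraints: Kate before Mia; Mia before Hank; Hank before Nate; Bob before Kate
Method: repeatedly schedule the remaining task that has no remaining task required before it.
  Step 1: remaining {Kate, Hank, Nate, Bob, Mia}; every task except Bob still has a predecessor pending → schedule Bob.
  Step 2: remaining {Kate, Hank, Nate, Mia}; every task except Kate still has a predecessor pending → schedule Kate.
  Step 3: remaining {Hank, Nate, Mia}; every task except Mia still has a predecessor pending → schedule Mia.
  Step 4: remaining {Hank, Nate}; every task except Hank still has a predecessor pending → schedule Hank.
  Step 5: only Nate remains → schedule Nate.
Resulting order:

Bob → Kate → Mia → Hank → Nate


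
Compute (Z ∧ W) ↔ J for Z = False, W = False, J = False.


Z = False, W = False, J = False
Step 1: Z ∧ W = False AND False = False
Step 2: (False) ↔ J: true when both sides have same truth value.
Result: False ↔ False = True

True


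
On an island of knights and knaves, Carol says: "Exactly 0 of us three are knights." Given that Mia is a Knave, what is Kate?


Carol claims exactly 0 knights among Carol, Mia, Kate.
Given: Mia is a Knave.

Case 1: Carol is a Knight (tells truth)
  Then exactly 0 of the three are knights.
  Counting Carol, Mia: 1 knight(s) so far. Need -1 more → impossible.
Case 2: Carol is a Knave (lies)
  Then the count is NOT 0.
  If Kate = Knave, count = 0 = 0 → claim would be true, contradicts lie.
  If Kate = Knight, count = 1 ≠ 0 → lie confirmed ✓

Kate is a Knight.

Knight


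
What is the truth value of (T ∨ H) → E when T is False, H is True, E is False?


T = False, H = True, E = False
Step 1: T ∨ H = False OR True = True
Step 2: (True) → E: false only when antecedent=True and E=False.
Result: False

False


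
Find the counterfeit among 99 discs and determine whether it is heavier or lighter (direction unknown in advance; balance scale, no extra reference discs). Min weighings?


Let n = 99. 198 possibilities (n discs × lighter/heavier); each weighing has 3 outcomes.
Bound for k weighings: say the first weighing puts j discs on each pan. If it tips, the 2j weighed discs remain suspects (each with a known direction) and k-1 weighings give 3^(k-1) outcomes; 3^(k-1) is odd, so 2j ≤ 3^(k-1) - 1. If it balances, the n - 2j unweighed discs remain with direction unknown: 2(n - 2j) ≤ 3^(k-1) - 1 by the same parity argument. Adding, n ≤ (3^(k-1) - 1) + (3^(k-1) - 1)/2 = (3^k - 3)/2, and the classical three-group strategy achieves this (3 discs in 2 weighings, 12 in 3, 39 in 4, 120 in 5).
So we need the smallest k with (3^k - 3)/2 ≥ 99.
k = 4: (3^4 - 3)/2 = 39 < 99 ✗
k = 5: (3^5 - 3)/2 = 120 ≥ 99 ✓

5


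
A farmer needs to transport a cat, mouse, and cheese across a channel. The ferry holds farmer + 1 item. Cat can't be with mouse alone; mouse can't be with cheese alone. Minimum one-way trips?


1. farmer+mouse → 2. farmer ← 3. farmer+cat → 4. farmer+mouse ← 5. farmer+cheese → 6. farmer ← 7. farmer+mouse →
Minimum trips = 7

7


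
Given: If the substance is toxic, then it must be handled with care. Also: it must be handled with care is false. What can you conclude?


Modus tollens: P → Q, ¬Q ⊢ ¬P
P: the substance is toxic
Q: it must be handled with care
We have P → Q and Q is false.
By modus tollens, P must be false.

It is not the case that the substance is toxic


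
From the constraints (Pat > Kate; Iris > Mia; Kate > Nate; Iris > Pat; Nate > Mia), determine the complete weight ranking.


Constraints: Pat > Kate; Iris > Mia; Kate > Nate; Iris > Pat; Nate > Mia
Method: at each step, the next-highest is the one remaining person who never appears on the smaller side of a constraint between remaining people.
  Step 1: remaining {Kate, Iris, Mia, Nate, Pat}; on the smaller side: {Kate, Mia, Nate, Pat} → Iris is next (Iris > Mia; Iris > Pat).
  Step 2: remaining {Kate, Mia, Nate, Pat}; on the smaller side: {Kate, Mia, Nate} → Pat is next (Pat > Kate).
  Step 3: remaining {Kate, Mia, Nate}; on the smaller side: {Mia, Nate} → Kate is next (Kate > Nate).
  Step 4: remaining {Mia, Nate}; on the smaller side: {Mia} → Nate is next (Nate > Mia).
  Step 5: only Mia remains → lowest.
Final ranking (highest to lowest):

Iris > Pat > Kate > Nate > Mia


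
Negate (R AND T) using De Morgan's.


De Morgan's law: ¬(P ∧ Q) ≡ ¬P ∨ ¬Q
¬(R ∧ T) = ¬R ∨ ¬T

¬R ∨ ¬T


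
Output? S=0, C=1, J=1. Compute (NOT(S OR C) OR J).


S OR C = 1
NOT(1) = 0
0 OR 1 = 1

1


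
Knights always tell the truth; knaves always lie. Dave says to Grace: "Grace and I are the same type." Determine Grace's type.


Dave says: "Grace and I are the same type."
Case 1: Dave is a Knight (truth-teller)
  Statement is true → they ARE the same → Grace is also a Knight
Case 2: Dave is a Knave (liar)
  Statement is false → they are NOT the same → Grace is a Knight
In both cases, Grace is a Knight.

Knight


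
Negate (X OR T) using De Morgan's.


De Morgan's law: ¬(P ∨ Q) ≡ ¬P ∧ ¬Q
¬(X ∨ T) = ¬X ∧ ¬T

¬X ∧ ¬T


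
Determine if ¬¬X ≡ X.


Expression 1: ¬¬X
Expression 2: X
Truth table (X | Expr1 Expr2):
  T |   T     T
  F |   F     F
All 2 rows agree, so the expressions are logically equivalent.

Yes


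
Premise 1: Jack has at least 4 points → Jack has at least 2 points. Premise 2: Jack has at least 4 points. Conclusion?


Modus ponens: P → Q, P ⊢ Q
P: Jack has at least 4 points
Q: Jack has at least 2 points
We have P → Q and P is true.
By modus ponens, Q must be true.

Jack has at least 2 points


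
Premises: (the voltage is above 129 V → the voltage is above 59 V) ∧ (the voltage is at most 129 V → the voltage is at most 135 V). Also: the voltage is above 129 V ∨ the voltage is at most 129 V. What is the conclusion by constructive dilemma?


Constructive dilemma: (P → Q) ∧ (R → S), P ∨ R ⊢ Q ∨ S
Premise 1: the voltage is above 129 V → the voltage is above 59 V
Premise 2: the voltage is at most 129 V → the voltage is at most 135 V
Premise 3: the voltage is above 129 V ∨ the voltage is at most 129 V
Case 1: Assuming the voltage is above 129 V, then by Premise 1, the voltage is above 59 V.
Case 2: Assuming the voltage is at most 129 V, then by Premise 2, the voltage is at most 135 V.
Since one of the voltage is above 129 V or the voltage is at most 129 V must hold, we get the voltage is above 59 V or the voltage is at most 135 V.

The voltage is above 59 V or the voltage is at most 135 V.


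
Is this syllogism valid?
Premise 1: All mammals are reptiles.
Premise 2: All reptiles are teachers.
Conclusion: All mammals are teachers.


Premise 1: All mammals are reptiles.
Premise 2: All reptiles are teachers.
Conclusion: All mammals are teachers.
Barbara syllogism (AAA-1): All A are B, All B are C → All A are C.
Middle term (reptiles) distributed in premise 2.

Valid


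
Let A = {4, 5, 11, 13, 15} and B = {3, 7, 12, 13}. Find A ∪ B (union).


A = {4, 5, 11, 13, 15}
B = {3, 7, 12, 13}
Operation: union
All elements combined: 3, 4, 5, 7, 11, 12, 13, 15

{3, 4, 5, 7, 11, 12, 13, 15}


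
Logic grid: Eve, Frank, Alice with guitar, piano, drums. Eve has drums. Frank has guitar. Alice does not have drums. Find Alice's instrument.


From clues:
  Frank → guitar
  Eve → drums
By elimination, Alice gets the remaining.

piano


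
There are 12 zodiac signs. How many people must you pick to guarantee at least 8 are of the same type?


Pigeonhole: to guarantee k in one of n categories, need (k-1)×n + 1.
k = 8, n = 12
Minimum = (8-1) × 12 + 1 = 7 × 12 + 1

85


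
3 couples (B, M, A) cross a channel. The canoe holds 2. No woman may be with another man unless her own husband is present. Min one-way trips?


Label couples B, M, A (H = husband, W = wife).
Counting alone: 6 people, the canoe carries 2 and someone must bring it back, so each round trip nets at most +1 on the far side until the last crossing → at least 9 trips. The jealousy constraint makes 9 impossible; the shortest valid schedule has 11:
1. WB+WM →  (far: WB,WM; near: HB,HM,HA,WA)
2. WB ←       (far: WM; near: HB,HM,HA,WB,WA)
3. WB+WA →  (far: WB,WM,WA; near: HB,HM,HA)
4. WB ←       (far: WM,WA; near: HB,HM,HA,WB)
5. HM+HA →  (far: HM,WM,HA,WA; near: HB,WB)
6. HM+WM ←  (far: HA,WA; near: HB,WB,HM,WM)
7. HB+HM →  (far: HB,HM,HA,WA; near: WB,WM)
8. WA ←       (far: HB,HM,HA; near: WB,WM,WA)
9. WB+WM →  (far: HB,WB,HM,WM,HA; near: WA)
10. HA ←      (far: HB,WB,HM,WM; near: HA,WA)
11. HA+WA → (far: all six; near: empty)
In every state each wife is either with her husband or with no other man.
Minimum trips = 11

11


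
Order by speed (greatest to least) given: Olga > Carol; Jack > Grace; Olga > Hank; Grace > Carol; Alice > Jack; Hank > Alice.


Constraints: Olga > Carol; Jack > Grace; Olga > Hank; Grace > Carol; Alice > Jack; Hank > Alice
Method: at each step, the next-highest is the one remaining person who never appears on the smaller side of a constraint between remaining people.
  Step 1: remaining {Jack, Hank, Carol, Olga, Alice, Grace}; on the smaller side: {Jack, Hank, Carol, Alice, Grace} → Olga is next (Olga > Carol; Olga > Hank).
  Step 2: remaining {Jack, Hank, Carol, Alice, Grace}; on the smaller side: {Jack, Carol, Alice, Grace} → Hank is next (Hank > Alice).
  Step 3: remaining {Jack, Carol, Alice, Grace}; on the smaller side: {Jack, Carol, Grace} → Alice is next (Alice > Jack).
  Step 4: remaining {Jack, Carol, Grace}; on the smaller side: {Carol, Grace} → Jack is next (Jack > Grace).
  Step 5: remaining {Carol, Grace}; on the smaller side: {Carol} → Grace is next (Grace > Carol).
  Step 6: only Carol remains → lowest.
Final ranking (highest to lowest):

Olga > Hank > Alice > Jack > Grace > Carol


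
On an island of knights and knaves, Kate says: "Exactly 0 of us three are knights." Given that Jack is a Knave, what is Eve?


Kate claims exactly 0 knights among Kate, Jack, Eve.
Given: Jack is a Knave.

Case 1: Kate is a Knight (tells truth)
  Then exactly 0 of the three are knights.
  Counting Kate, Jack: 1 knight(s) so far. Need -1 more → impossible.
Case 2: Kate is a Knave (lies)
  Then the count is NOT 0.
  If Eve = Knave, count = 0 = 0 → claim would be true, contradicts lie.
  If Eve = Knight, count = 1 ≠ 0 → lie confirmed ✓

Eve is a Knight.

Knight


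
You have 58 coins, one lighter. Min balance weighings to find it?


Each weighing has 3 outcomes (left heavy / balance / right heavy), so k weighings distinguish at most 3^k cases; splitting into three near-equal groups achieves this.
Need 3^k ≥ 58: 3^3 = 27 < 58 ≤ 3^4 = 81
k = ⌈log₃(58)⌉ = 4

4


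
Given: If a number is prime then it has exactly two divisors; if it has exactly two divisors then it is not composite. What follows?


Hypothetical syllogism: P → Q, Q → R ⊢ P → R
Premise 1: a number is prime → it has exactly two divisors
Premise 2: it has exactly two divisors → it is not composite
Chain the implications: the middle term (it has exactly two divisors) links the two.
Conclusion: If a number is prime, then it is not composite.

If a number is prime, then it is not composite.


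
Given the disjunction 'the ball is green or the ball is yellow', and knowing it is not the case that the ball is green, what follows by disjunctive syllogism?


Disjunctive syllogism: P ∨ Q, ¬P ⊢ Q
Disjunction: the ball is green ∨ the ball is yellow
We know it is not the case that the ball is green.
By disjunctive syllogism, the other disjunct must be true.

The ball is yellow


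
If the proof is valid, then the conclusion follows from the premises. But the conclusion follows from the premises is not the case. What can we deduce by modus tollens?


Modus tollens: P → Q, ¬Q ⊢ ¬P
P: the proof is valid
Q: the conclusion follows from the premises
We have P → Q and Q is false.
By modus tollens, P must be false.

It is not the case that the proof is valid


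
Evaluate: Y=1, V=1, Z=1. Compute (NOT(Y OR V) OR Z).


Y OR V = 1
NOT(1) = 0
0 OR 1 = 1

1


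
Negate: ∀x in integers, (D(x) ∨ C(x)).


Original: ∀x (D(x) ∨ C(x))
Rule: ¬∀→∃, ¬∃→∀, negate predicate.
Negation: ∃x (¬D(x) ∧ ¬C(x))

∃x (¬D(x) ∧ ¬C(x))


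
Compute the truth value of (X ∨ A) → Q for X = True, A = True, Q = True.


X = True, A = True, Q = True
Step 1: X ∨ A = True OR True = True
Step 2: (True) → Q: false only when antecedent=True and Q=False.
Result: True

True


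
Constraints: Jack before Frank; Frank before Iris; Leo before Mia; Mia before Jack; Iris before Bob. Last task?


Constraints: Jack before Frank; Frank before Iris; Leo before Mia; Mia before Jack; Iris before Bob
The last task can have nothing scheduled after it, so it must never appear on the left of a 'before'.
Tasks appearing before some other task: Jack, Frank, Leo, Mia, Iris.
The only task not in that list is Bob → it is last.

Bob


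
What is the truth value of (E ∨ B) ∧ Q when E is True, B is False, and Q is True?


E = True, B = False, Q = True
Step 1: E ∨ B = True OR False = True
Step 2: True ∧ Q = True AND True = True
OR is true when at least one operand is true; AND requires both.

True


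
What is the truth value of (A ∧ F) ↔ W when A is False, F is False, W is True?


A = False, F = False, W = True
Step 1: A ∧ F = False AND False = False
Step 2: (False) ↔ W: true when both sides have same truth value.
Result: False ↔ True = False

False


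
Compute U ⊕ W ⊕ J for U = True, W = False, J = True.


U = True, W = False, J = True
Step 1: U ⊕ W = True XOR False = True
Step 2: True ⊕ J = True XOR True = False
XOR is true when an odd number of operands are true.

False


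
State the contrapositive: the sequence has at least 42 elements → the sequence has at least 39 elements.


Original: If the sequence has at least 42 elements, then the sequence has at least 39 elements
Contrapositive: If ¬Q, then ¬P
Negate Q: not (the sequence has at least 39 elements)
Negate P: not (the sequence has at least 42 elements)

If not (the sequence has at least 39 elements), then not (the sequence has at least 42 elements).


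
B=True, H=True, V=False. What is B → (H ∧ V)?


B = True, H = True, V = False
Expression: B → (H ∧ V)
Step 1: H ∧ V = True AND False = False
Step 2: B → (False) = True → False = False

False


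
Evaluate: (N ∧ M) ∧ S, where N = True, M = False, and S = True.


N = True, M = False, S = True
Step 1: N ∧ M = True AND False = False
Step 2: False ∧ S = False AND True = False
AND is true only when ALL operands are true.

False


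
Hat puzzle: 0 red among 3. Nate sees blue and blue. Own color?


Total red = 0, seen red = 0
Own red = 0 - 0 = 0
Nate's hat is blue.

blue


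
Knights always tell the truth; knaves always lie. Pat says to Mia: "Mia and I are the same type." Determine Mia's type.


Pat says: "Mia and I are the same type."
Case 1: Pat is a Knight (truth-teller)
  Statement is true → they ARE the same → Mia is also a Knight
Case 2: Pat is a Knave (liar)
  Statement is false → they are NOT the same → Mia is a Knight
In both cases, Mia is a Knight.

Knight


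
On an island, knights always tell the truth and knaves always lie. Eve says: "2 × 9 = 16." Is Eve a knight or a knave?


Statement: "2 × 9 = 16."
Actual: 2 × 9 = 18
Claimed: 16
Statement is FALSE → Eve lies → Knave

Knave


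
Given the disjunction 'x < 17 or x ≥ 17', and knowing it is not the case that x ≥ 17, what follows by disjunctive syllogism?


Disjunctive syllogism: P ∨ Q, ¬P ⊢ Q
Disjunction: x < 17 ∨ x ≥ 17
We know it is not the case that x ≥ 17.
By disjunctive syllogism, the other disjunct must be true.

x < 17


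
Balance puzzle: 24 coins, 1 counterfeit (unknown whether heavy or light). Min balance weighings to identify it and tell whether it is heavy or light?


Let n = 24. 48 possibilities (n coins × lighter/heavier); each weighing has 3 outcomes.
Bound for k weighings: say the first weighing puts j coins on each pan. If it tips, the 2j weighed coins remain suspects (each with a known direction) and k-1 weighings give 3^(k-1) outcomes; 3^(k-1) is odd, so 2j ≤ 3^(k-1) - 1. If it balances, the n - 2j unweighed coins remain with direction unknown: 2(n - 2j) ≤ 3^(k-1) - 1 by the same parity argument. Adding, n ≤ (3^(k-1) - 1) + (3^(k-1) - 1)/2 = (3^k - 3)/2, and the classical three-group strategy achieves this (3 coins in 2 weighings, 12 in 3, 39 in 4, 120 in 5).
So we need the smallest k with (3^k - 3)/2 ≥ 24.
k = 3: (3^3 - 3)/2 = 12 < 24 ✗
k = 4: (3^4 - 3)/2 = 39 ≥ 24 ✓

4


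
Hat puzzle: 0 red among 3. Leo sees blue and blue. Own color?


Total red = 0, seen red = 0
Own red = 0 - 0 = 0
Leo's hat is blue.

blue


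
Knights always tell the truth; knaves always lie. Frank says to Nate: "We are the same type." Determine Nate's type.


Frank says: "We are the same type."
Case 1: Frank is a Knight (truth-teller)
  Statement is true → they ARE the same → Nate is also a Knight
Case 2: Frank is a Knave (liar)
  Statement is false → they are NOT the same → Nate is a Knight
In both cases, Nate is a Knight.

Knight


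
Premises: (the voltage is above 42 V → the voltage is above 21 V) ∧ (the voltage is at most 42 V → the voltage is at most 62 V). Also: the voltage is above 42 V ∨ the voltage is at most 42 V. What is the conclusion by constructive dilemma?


Constructive dilemma: (P → Q) ∧ (R → S), P ∨ R ⊢ Q ∨ S
Premise 1: the voltage is above 42 V → the voltage is above 21 V
Premise 2: the voltage is at most 42 V → the voltage is at most 62 V
Premise 3: the voltage is above 42 V ∨ the voltage is at most 42 V
Case 1: Assuming the voltage is above 42 V, then by Premise 1, the voltage is above 21 V.
Case 2: Assuming the voltage is at most 42 V, then by Premise 2, the voltage is at most 62 V.
Since one of the voltage is above 42 V or the voltage is at most 42 V must hold, we get the voltage is above 21 V or the voltage is at most 62 V.

The voltage is above 21 V or the voltage is at most 62 V.


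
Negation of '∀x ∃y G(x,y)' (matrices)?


Original: ∀x ∃y G(x,y)
Rule: ¬∀→∃, ¬∃→∀, negate predicate.
Negation: ∃x ∀y ¬G(x,y)

∃x ∀y ¬G(x,y)


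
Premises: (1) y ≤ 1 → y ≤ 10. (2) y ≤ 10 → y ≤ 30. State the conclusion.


Hypothetical syllogism: P → Q, Q → R ⊢ P → R
Premise 1: y ≤ 1 → y ≤ 10
Premise 2: y ≤ 10 → y ≤ 30
Chain the implications: the middle term (y ≤ 10) links the two.
Conclusion: If y ≤ 1, then y ≤ 30.

If y ≤ 1, then y ≤ 30.


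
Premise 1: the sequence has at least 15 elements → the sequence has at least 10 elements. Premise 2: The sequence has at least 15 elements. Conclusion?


Modus ponens: P → Q, P ⊢ Q
P: the sequence has at least 15 elements
Q: the sequence has at least 10 elements
We have P → Q and P is true.
By modus ponens, Q must be true.

The sequence has at least 10 elements


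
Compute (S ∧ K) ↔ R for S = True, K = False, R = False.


S = True, K = False, R = False
Step 1: S ∧ K = True AND False = False
Step 2: (False) ↔ R: true when both sides have same truth value.
Result: False ↔ False = True

True


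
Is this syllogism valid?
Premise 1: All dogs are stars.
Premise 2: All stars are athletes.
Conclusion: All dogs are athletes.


Premise 1: All dogs are stars.
Premise 2: All stars are athletes.
Conclusion: All dogs are athletes.
Barbara syllogism (AAA-1): All A are B, All B are C → All A are C.
Middle term (stars) distributed in premise 2.

Valid


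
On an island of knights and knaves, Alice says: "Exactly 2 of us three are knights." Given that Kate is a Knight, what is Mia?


Alice claims exactly 2 knights among Alice, Kate, Mia.
Given: Kate is a Knight.

Case 1: Alice is a Knight (tells truth)
  Then exactly 2 of the three are knights.
  Counting Alice, Kate: 2 knight(s) so far. Need 0 more → Mia = Knave.
Case 2: Alice is a Knave (lies)
  Then the count is NOT 2.
  If Mia = Knight, count = 2 = 2 → claim would be true, contradicts lie.
  If Mia = Knave, count = 1 ≠ 2 → lie confirmed ✓

Mia is a Knave.

Knave


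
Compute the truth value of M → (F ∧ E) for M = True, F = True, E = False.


M = True, F = True, E = False
Step 1: F ∧ E = True AND False = False
Step 2: M → (False): false only when M=True and consequent=False.
Result: False

False


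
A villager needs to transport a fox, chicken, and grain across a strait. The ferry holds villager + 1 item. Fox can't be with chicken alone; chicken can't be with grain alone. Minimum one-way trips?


1. villager+chicken → 2. villager ← 3. villager+fox → 4. villager+chicken ← 5. villager+grain → 6. villager ← 7. villager+chicken →
Minimum trips = 7

7


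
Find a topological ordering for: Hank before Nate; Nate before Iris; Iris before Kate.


Constraints: Hank before Nate; Nate before Iris; Iris before Kate
Method: repeatedly schedule the remaining task that has no remaining task required before it.
  Step 1: remaining {Nate, Hank, Kate, Iris}; every task except Hank still has a predecessor pending → schedule Hank.
  Step 2: remaining {Nate, Kate, Iris}; every task except Nate still has a predecessor pending → schedule Nate.
  Step 3: remaining {Kate, Iris}; every task except Iris still has a predecessor pending → schedule Iris.
  Step 4: only Kate remains → schedule Kate.
Resulting order:

Hank → Nate → Iris → Kate


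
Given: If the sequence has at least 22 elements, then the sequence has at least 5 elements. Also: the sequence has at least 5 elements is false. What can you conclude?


Modus tollens: P → Q, ¬Q ⊢ ¬P
P: the sequence has at least 22 elements
Q: the sequence has at least 5 elements
We have P → Q and Q is false.
By modus tollens, P must be false.

It is not the case that the sequence has at least 22 elements


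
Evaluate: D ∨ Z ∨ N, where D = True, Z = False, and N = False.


D = True, Z = False, N = False
Step 1: D ∨ Z = True OR False = True
Step 2: True ∨ N = True OR False = True
OR is true when at least one operand is true.

True


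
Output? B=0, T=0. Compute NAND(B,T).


B AND T = 0
NOT(0) = 1

1


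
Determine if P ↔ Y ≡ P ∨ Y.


Expression 1: P ↔ Y
Expression 2: P ∨ Y
Truth table (P Y | Expr1 Expr2):
  T T |   T     T
  T F |   F     T   ← differ
  F T |   F     T   ← differ
  F F |   T     F   ← differ
Counterexample: P=T, Y=F gives Expr1 = F but Expr2 = T, so the expressions are NOT logically equivalent.

No


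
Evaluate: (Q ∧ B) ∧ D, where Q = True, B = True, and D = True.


Q = True, B = True, D = True
Step 1: Q ∧ B = True AND True = True
Step 2: True ∧ D = True AND True = True
AND is true only when ALL operands are true.

True


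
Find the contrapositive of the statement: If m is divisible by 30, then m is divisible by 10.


Original: If m is divisible by 30, then m is divisible by 10
Contrapositive: If ¬Q, then ¬P
Negate Q: not (m is divisible by 10)
Negate P: not (m is divisible by 30)

If not (m is divisible by 10), then not (m is divisible by 30).


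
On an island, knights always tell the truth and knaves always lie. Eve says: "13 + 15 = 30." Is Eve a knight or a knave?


Statement: "13 + 15 = 30."
Actual: 13 + 15 = 28
Claimed: 30
Statement is FALSE → Eve lies → Knave

Knave


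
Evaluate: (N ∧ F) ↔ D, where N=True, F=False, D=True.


N = True, F = False, D = True
Expression: (N ∧ F) ↔ D
Step 1: N ∧ F = True AND False = False
Step 2: (False) ↔ D = (False iff True) = False

False


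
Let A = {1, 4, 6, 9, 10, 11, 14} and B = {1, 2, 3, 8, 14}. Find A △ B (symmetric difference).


A = {1, 4, 6, 9, 10, 11, 14}
B = {1, 2, 3, 8, 14}
Operation: symmetric difference
In A only: [4, 6, 9, 10, 11], in B only: [2, 3, 8]

{2, 3, 4, 6, 8, 9, 10, 11}


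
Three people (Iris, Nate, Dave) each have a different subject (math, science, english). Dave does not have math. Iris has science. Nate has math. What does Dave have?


From clues:
  Iris → science
  Nate → math
By elimination, Dave gets the remaining.

english


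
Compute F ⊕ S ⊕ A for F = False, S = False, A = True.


F = False, S = False, A = True
Step 1: F ⊕ S = False XOR False = False
Step 2: False ⊕ A = False XOR True = True
XOR is true when an odd number of operands are true.

True


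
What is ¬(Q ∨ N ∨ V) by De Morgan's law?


De Morgan's law: ¬(P ∨ Q ∨ R) ≡ ¬P ∧ ¬Q ∧ ¬R
¬(Q ∨ N ∨ V) = ¬Q ∧ ¬N ∧ ¬V

¬Q ∧ ¬N ∧ ¬V


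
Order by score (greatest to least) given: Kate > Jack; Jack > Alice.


Constraints: Kate > Jack; Jack > Alice
Method: at each step, the next-highest is the one remaining person who never appears on the smaller side of a constraint between remaining people.
  Step 1: remaining {Alice, Kate, Jack}; on the smaller side: {Alice, Jack} → Kate is next (Kate > Jack).
  Step 2: remaining {Alice, Jack}; on the smaller side: {Alice} → Jack is next (Jack > Alice).
  Step 3: only Alice remains → lowest.
Final ranking (highest to lowest):

Kate > Jack > Alice
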